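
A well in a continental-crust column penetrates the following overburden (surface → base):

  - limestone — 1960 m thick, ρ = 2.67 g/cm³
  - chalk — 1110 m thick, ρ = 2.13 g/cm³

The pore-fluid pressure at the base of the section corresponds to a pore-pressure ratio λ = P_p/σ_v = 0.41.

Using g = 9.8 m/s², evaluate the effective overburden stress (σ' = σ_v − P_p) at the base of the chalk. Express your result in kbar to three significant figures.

Overburden (lithostatic) stress σ_v:
limestone: 2670 kg/m³ × 9.8 m/s² × 1960 m = 5.129×10^7 Pa = 51.29 MPa
chalk: 2130 kg/m³ × 9.8 m/s² × 1110 m = 2.317×10^7 Pa = 23.17 MPa
Total = 51.29 + 23.17 = 74.456 MPa
Pore pressure P_p = λ·σ_v = 0.41 × 74.46 MPa = 30.53 MPa
Effective stress σ' = σ_v − P_p = 74.46 − 30.53 = 43.929 MPa = 0.43929 kbar

0.439 kbar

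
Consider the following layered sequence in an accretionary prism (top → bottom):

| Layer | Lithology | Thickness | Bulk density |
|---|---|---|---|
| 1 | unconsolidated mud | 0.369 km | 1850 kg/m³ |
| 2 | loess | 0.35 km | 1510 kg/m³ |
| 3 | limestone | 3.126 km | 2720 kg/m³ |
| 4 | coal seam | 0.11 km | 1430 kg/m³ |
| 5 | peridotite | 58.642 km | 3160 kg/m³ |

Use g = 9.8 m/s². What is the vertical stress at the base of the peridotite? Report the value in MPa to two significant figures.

1900 MPa

unconsolidated mud: 1850 kg/m³ × 9.8 m/s² × 369 m = 6.690×10^6 Pa = 6.690 MPa
loess: 1510 kg/m³ × 9.8 m/s² × 350 m = 5.179×10^6 Pa = 5.179 MPa
limestone: 2720 kg/m³ × 9.8 m/s² × 3126 m = 8.333×10^7 Pa = 83.33 MPa
coal seam: 1430 kg/m³ × 9.8 m/s² × 110 m = 1.542×10^6 Pa = 1.542 MPa
peridotite: 3160 kg/m³ × 9.8 m/s² × 58642 m = 1.816×10^9 Pa = 1816 MPa
Total = 6.690 + 5.179 + 83.33 + 1.542 + 1816 = 1912.8 MPa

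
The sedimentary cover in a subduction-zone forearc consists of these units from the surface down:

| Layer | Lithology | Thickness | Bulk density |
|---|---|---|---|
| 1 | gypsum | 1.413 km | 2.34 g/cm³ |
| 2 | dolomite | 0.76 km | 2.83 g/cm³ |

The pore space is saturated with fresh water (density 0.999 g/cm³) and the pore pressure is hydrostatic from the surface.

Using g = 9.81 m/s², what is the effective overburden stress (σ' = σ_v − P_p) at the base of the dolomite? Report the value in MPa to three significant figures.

32.2 MPa

Overburden (lithostatic) stress σ_v:
gypsum: 2340 kg/m³ × 9.81 m/s² × 1413 m = 3.244×10^7 Pa = 32.44 MPa
dolomite: 2830 kg/m³ × 9.81 m/s² × 760 m = 2.110×10^7 Pa = 21.10 MPa
Total = 32.44 + 21.10 = 53.535 MPa
Pore pressure P_p = 999 kg/m³ × 9.81 m/s² × 2173 m = 2.130×10^7 Pa = 21.30 MPa
Effective stress σ' = σ_v − P_p = 53.54 − 21.30 = 32.240 MPa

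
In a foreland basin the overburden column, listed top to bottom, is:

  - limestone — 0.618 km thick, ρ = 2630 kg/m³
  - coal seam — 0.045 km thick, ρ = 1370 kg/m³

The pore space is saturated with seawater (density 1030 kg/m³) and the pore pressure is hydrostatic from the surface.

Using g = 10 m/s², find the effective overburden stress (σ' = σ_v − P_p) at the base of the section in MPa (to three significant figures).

Overburden (lithostatic) stress σ_v:
limestone: 2630 kg/m³ × 10 m/s² × 618 m = 1.625×10^7 Pa = 16.25 MPa
coal seam: 1370 kg/m³ × 10 m/s² × 45 m = 6.165×10^5 Pa = 0.6165 MPa
Total = 16.25 + 0.6165 = 16.870 MPa
Pore pressure P_p = 1030 kg/m³ × 10 m/s² × 663 m = 6.829×10^6 Pa = 6.829 MPa
Effective stress σ' = σ_v − P_p = 16.87 − 6.829 = 10.041 MPa

10.0 MPa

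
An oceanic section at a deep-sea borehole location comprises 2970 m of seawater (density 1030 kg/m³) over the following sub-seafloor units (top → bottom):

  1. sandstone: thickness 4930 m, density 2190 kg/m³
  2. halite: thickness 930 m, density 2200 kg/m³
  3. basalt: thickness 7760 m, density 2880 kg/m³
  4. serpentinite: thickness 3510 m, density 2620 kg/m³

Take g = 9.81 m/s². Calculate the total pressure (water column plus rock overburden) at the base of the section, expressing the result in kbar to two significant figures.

4.7 kbar

seawater: 1030 kg/m³ × 9.81 m/s² × 2970 m = 3.001×10^7 Pa = 0.3001 kbar
sandstone: 2190 kg/m³ × 9.81 m/s² × 4930 m = 1.059×10^8 Pa = 1.059 kbar
halite: 2200 kg/m³ × 9.81 m/s² × 930 m = 2.007×10^7 Pa = 0.2007 kbar
basalt: 2880 kg/m³ × 9.81 m/s² × 7760 m = 2.192×10^8 Pa = 2.192 kbar
serpentinite: 2620 kg/m³ × 9.81 m/s² × 3510 m = 9.021×10^7 Pa = 0.9021 kbar
Total = 0.3001 + 1.059 + 0.2007 + 2.192 + 0.9021 = 4.6545 kbar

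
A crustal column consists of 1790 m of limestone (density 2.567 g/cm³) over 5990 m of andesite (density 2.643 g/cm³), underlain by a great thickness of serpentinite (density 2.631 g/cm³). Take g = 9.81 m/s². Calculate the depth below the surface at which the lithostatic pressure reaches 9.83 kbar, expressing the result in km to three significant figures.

38.1 km

Pressure at base of upper layers: 2567×9.81×1790 + 2643×9.81×5990 = 2.004×10^8 Pa = 2.004 kbar
Remaining pressure to be supplied by serpentinite: 9.830×10^8 − 2.004×10^8 = 7.826×10^8 Pa
Additional depth in serpentinite = 7.826×10^8 Pa / (2631 kg/m³ × 9.81 m/s²) = 30322 m
Total depth = 7780 m + 30322 m = 38102 m
= 38.102 km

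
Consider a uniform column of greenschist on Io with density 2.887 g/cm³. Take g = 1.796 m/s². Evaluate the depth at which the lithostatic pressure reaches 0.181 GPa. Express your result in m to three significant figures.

34900 m

h = P/(ρg) = 0.181 GPa / (2887 kg/m³ × 1.796 m/s²) = 1.810×10^8 Pa / 5185.1 Pa/m = 34908 m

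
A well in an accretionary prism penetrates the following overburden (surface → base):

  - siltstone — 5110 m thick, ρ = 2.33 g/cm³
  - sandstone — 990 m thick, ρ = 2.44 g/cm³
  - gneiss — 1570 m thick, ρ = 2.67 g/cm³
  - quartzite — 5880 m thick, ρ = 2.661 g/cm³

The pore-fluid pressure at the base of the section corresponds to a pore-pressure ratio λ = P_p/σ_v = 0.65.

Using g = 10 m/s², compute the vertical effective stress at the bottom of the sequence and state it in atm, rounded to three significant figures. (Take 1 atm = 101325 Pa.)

1180 atm

Overburden (lithostatic) stress σ_v:
siltstone: 2330 kg/m³ × 10 m/s² × 5110 m = 1.191×10^8 Pa = 119.1 MPa
sandstone: 2440 kg/m³ × 10 m/s² × 990 m = 2.416×10^7 Pa = 24.16 MPa
gneiss: 2670 kg/m³ × 10 m/s² × 1570 m = 4.192×10^7 Pa = 41.92 MPa
quartzite: 2661 kg/m³ × 10 m/s² × 5880 m = 1.565×10^8 Pa = 156.5 MPa
Total = 119.1 + 24.16 + 41.92 + 156.5 = 341.60 MPa
Pore pressure P_p = λ·σ_v = 0.65 × 341.6 MPa = 222.0 MPa
Effective stress σ' = σ_v − P_p = 341.6 − 222.0 = 119.56 MPa = 1180.0 atm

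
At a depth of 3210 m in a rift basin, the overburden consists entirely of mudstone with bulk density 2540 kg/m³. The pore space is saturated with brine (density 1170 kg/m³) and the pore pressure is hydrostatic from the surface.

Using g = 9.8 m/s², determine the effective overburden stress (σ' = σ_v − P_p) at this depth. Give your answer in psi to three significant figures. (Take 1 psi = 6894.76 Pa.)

6250 psi

Overburden (lithostatic) stress σ_v:
mudstone: 2540 kg/m³ × 9.8 m/s² × 3210 m = 7.990×10^7 Pa = 79.90 MPa
Pore pressure P_p = 1170 kg/m³ × 9.8 m/s² × 3210 m = 3.681×10^7 Pa = 36.81 MPa
Effective stress σ' = σ_v − P_p = 79.90 − 36.81 = 43.097 MPa = 6250.8 psi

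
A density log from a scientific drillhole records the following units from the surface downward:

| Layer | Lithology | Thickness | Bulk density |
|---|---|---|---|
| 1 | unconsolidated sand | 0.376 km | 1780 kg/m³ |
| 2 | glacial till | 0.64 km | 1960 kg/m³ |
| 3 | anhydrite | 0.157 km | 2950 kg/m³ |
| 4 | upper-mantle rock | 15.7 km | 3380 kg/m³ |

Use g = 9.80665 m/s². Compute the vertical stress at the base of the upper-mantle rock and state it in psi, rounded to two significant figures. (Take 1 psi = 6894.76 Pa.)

79000 psi

unconsolidated sand: 1780 kg/m³ × 9.80665 m/s² × 376 m = 6.563×10^6 Pa = 951.9 psi
glacial till: 1960 kg/m³ × 9.80665 m/s² × 640 m = 1.230×10^7 Pa = 1784 psi
anhydrite: 2950 kg/m³ × 9.80665 m/s² × 157 m = 4.542×10^6 Pa = 658.8 psi
upper-mantle rock: 3380 kg/m³ × 9.80665 m/s² × 15700 m = 5.204×10^8 Pa = 75478 psi
Total = 951.9 + 1784 + 658.8 + 75478 = 78872 psi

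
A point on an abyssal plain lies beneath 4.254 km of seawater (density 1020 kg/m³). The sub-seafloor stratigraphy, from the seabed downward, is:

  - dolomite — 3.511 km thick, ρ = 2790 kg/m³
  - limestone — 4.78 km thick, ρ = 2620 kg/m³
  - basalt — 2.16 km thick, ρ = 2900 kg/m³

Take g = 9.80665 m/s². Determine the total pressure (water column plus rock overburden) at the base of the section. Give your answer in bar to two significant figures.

seawater: 1020 kg/m³ × 9.80665 m/s² × 4254 m = 4.255×10^7 Pa = 425.5 bar
dolomite: 2790 kg/m³ × 9.80665 m/s² × 3511 m = 9.606×10^7 Pa = 960.6 bar
limestone: 2620 kg/m³ × 9.80665 m/s² × 4780 m = 1.228×10^8 Pa = 1228 bar
basalt: 2900 kg/m³ × 9.80665 m/s² × 2160 m = 6.143×10^7 Pa = 614.3 bar
Total = 425.5 + 960.6 + 1228 + 614.3 = 3228.6 bar

3200 bar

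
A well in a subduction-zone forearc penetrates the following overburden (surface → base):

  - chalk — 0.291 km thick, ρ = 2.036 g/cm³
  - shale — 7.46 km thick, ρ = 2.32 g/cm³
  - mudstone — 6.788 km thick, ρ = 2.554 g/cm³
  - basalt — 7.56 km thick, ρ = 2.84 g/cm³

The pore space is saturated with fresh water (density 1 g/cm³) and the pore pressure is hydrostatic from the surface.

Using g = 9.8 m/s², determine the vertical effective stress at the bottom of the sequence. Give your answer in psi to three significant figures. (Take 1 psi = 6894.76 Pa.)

Overburden (lithostatic) stress σ_v:
chalk: 2036 kg/m³ × 9.8 m/s² × 291 m = 5.806×10^6 Pa = 5.806 MPa
shale: 2320 kg/m³ × 9.8 m/s² × 7460 m = 1.696×10^8 Pa = 169.6 MPa
mudstone: 2554 kg/m³ × 9.8 m/s² × 6788 m = 1.699×10^8 Pa = 169.9 MPa
basalt: 2840 kg/m³ × 9.8 m/s² × 7560 m = 2.104×10^8 Pa = 210.4 MPa
Total = 5.806 + 169.6 + 169.9 + 210.4 = 555.72 MPa
Pore pressure P_p = 1000 kg/m³ × 9.8 m/s² × 22099 m = 2.166×10^8 Pa = 216.6 MPa
Effective stress σ' = σ_v − P_p = 555.7 − 216.6 = 339.15 MPa = 49190 psi

49200 psi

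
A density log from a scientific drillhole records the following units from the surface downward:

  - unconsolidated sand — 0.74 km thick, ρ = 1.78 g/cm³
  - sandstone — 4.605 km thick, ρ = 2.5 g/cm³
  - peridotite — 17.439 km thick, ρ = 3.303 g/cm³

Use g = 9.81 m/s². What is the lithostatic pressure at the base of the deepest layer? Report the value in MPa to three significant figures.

unconsolidated sand: 1780 kg/m³ × 9.81 m/s² × 740 m = 1.292×10^7 Pa = 12.92 MPa
sandstone: 2500 kg/m³ × 9.81 m/s² × 4605 m = 1.129×10^8 Pa = 112.9 MPa
peridotite: 3303 kg/m³ × 9.81 m/s² × 17439 m = 5.651×10^8 Pa = 565.1 MPa
Total = 12.92 + 112.9 + 565.1 = 690.93 MPa

691 MPa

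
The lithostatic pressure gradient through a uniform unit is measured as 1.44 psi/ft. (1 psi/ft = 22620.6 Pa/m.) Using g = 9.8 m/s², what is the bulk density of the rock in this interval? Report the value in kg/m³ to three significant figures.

ρ = (dP/dz)/g = 1.44 psi/ft / 9.8 m/s² = 32574 Pa/m / 9.8 m/s² = 3323.8 kg/m³

3320 kg/m³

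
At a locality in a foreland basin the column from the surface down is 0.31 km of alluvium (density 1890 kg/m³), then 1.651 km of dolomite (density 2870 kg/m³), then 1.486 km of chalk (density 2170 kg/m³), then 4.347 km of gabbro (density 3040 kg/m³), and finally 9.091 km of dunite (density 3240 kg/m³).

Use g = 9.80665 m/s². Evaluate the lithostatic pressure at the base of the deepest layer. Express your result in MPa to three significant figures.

alluvium: 1890 kg/m³ × 9.80665 m/s² × 310 m = 5.746×10^6 Pa = 5.746 MPa
dolomite: 2870 kg/m³ × 9.80665 m/s² × 1651 m = 4.647×10^7 Pa = 46.47 MPa
chalk: 2170 kg/m³ × 9.80665 m/s² × 1486 m = 3.162×10^7 Pa = 31.62 MPa
gabbro: 3040 kg/m³ × 9.80665 m/s² × 4347 m = 1.296×10^8 Pa = 129.6 MPa
dunite: 3240 kg/m³ × 9.80665 m/s² × 9091 m = 2.889×10^8 Pa = 288.9 MPa
Total = 5.746 + 46.47 + 31.62 + 129.6 + 288.9 = 502.28 MPa

502 MPa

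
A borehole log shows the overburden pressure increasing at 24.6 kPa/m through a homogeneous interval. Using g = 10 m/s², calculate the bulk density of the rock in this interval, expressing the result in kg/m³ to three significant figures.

2460 kg/m³

ρ = (dP/dz)/g = 24.6 kPa/m / 10 m/s² = 24600 Pa/m / 10 m/s² = 2460.0 kg/m³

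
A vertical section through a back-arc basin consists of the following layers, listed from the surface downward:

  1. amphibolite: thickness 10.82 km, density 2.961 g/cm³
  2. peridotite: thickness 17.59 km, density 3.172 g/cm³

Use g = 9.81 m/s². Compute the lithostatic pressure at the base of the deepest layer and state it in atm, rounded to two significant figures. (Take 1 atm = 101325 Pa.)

8500 atm

amphibolite: 2961 kg/m³ × 9.81 m/s² × 10820 m = 3.143×10^8 Pa = 3102 atm
peridotite: 3172 kg/m³ × 9.81 m/s² × 17590 m = 5.474×10^8 Pa = 5402 atm
Total = 3102 + 5402 = 8503.8 atm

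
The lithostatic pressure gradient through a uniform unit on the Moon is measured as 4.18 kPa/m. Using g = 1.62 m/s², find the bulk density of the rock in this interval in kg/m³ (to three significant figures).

2580 kg/m³

ρ = (dP/dz)/g = 4.18 kPa/m / 1.62 m/s² = 4180.0 Pa/m / 1.62 m/s² = 2580.2 kg/m³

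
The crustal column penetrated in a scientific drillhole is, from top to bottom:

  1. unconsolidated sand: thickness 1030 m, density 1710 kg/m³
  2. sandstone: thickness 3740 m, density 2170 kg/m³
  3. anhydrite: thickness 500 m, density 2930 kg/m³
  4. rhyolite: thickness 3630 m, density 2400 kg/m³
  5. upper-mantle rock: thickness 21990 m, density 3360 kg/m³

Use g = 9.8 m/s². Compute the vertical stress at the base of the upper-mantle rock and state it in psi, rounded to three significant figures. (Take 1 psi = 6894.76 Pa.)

unconsolidated sand: 1710 kg/m³ × 9.8 m/s² × 1030 m = 1.726×10^7 Pa = 2503 psi
sandstone: 2170 kg/m³ × 9.8 m/s² × 3740 m = 7.953×10^7 Pa = 11536 psi
anhydrite: 2930 kg/m³ × 9.8 m/s² × 500 m = 1.436×10^7 Pa = 2082 psi
rhyolite: 2400 kg/m³ × 9.8 m/s² × 3630 m = 8.538×10^7 Pa = 12383 psi
upper-mantle rock: 3360 kg/m³ × 9.8 m/s² × 21990 m = 7.241×10^8 Pa = 1.050×10^5 psi
Total = 2503 + 11536 + 2082 + 12383 + 1.050×10^5 = 1.3352×10^5 psi

134000 psi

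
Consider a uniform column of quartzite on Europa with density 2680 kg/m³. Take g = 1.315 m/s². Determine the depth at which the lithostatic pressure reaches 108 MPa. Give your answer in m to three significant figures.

30600 m

h = P/(ρg) = 108 MPa / (2680 kg/m³ × 1.315 m/s²) = 1.080×10^8 Pa / 3524.2 Pa/m = 30645 m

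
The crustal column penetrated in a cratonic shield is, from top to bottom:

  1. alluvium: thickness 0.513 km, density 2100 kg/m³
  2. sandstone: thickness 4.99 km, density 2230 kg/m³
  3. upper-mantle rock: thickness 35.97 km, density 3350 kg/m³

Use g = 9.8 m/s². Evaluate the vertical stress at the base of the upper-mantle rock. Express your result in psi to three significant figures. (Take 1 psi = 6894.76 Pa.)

alluvium: 2100 kg/m³ × 9.8 m/s² × 513 m = 1.056×10^7 Pa = 1531 psi
sandstone: 2230 kg/m³ × 9.8 m/s² × 4990 m = 1.091×10^8 Pa = 15817 psi
upper-mantle rock: 3350 kg/m³ × 9.8 m/s² × 35970 m = 1.181×10^9 Pa = 1.713×10^5 psi
Total = 1531 + 15817 + 1.713×10^5 = 1.8862×10^5 psi

189000 psi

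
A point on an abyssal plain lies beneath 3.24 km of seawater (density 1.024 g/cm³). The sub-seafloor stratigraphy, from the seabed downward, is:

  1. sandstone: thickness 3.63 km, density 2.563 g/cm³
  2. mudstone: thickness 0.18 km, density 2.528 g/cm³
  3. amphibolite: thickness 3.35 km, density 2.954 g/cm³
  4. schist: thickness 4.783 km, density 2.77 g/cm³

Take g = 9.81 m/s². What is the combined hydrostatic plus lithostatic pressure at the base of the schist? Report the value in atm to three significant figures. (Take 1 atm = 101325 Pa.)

seawater: 1024 kg/m³ × 9.81 m/s² × 3240 m = 3.255×10^7 Pa = 321.2 atm
sandstone: 2563 kg/m³ × 9.81 m/s² × 3630 m = 9.127×10^7 Pa = 900.8 atm
mudstone: 2528 kg/m³ × 9.81 m/s² × 180 m = 4.464×10^6 Pa = 44.06 atm
amphibolite: 2954 kg/m³ × 9.81 m/s² × 3350 m = 9.708×10^7 Pa = 958.1 atm
schist: 2770 kg/m³ × 9.81 m/s² × 4783 m = 1.300×10^8 Pa = 1283 atm
Total = 321.2 + 900.8 + 44.06 + 958.1 + 1283 = 3506.8 atm

3510 atm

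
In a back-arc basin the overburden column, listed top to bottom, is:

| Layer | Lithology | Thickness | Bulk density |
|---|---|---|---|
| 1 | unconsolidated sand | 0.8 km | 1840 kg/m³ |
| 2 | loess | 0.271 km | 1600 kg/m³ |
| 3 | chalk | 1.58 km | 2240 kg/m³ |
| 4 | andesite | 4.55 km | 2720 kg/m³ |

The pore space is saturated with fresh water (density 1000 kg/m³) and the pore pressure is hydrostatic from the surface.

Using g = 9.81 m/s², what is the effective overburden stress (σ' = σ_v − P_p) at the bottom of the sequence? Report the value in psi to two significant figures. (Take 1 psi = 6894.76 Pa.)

15000 psi

Overburden (lithostatic) stress σ_v:
unconsolidated sand: 1840 kg/m³ × 9.81 m/s² × 800 m = 1.444×10^7 Pa = 14.44 MPa
loess: 1600 kg/m³ × 9.81 m/s² × 271 m = 4.254×10^6 Pa = 4.254 MPa
chalk: 2240 kg/m³ × 9.81 m/s² × 1580 m = 3.472×10^7 Pa = 34.72 MPa
andesite: 2720 kg/m³ × 9.81 m/s² × 4550 m = 1.214×10^8 Pa = 121.4 MPa
Total = 14.44 + 4.254 + 34.72 + 121.4 = 174.82 MPa
Pore pressure P_p = 1000 kg/m³ × 9.81 m/s² × 7201 m = 7.064×10^7 Pa = 70.64 MPa
Effective stress σ' = σ_v − P_p = 174.8 − 70.64 = 104.18 MPa = 15110 psi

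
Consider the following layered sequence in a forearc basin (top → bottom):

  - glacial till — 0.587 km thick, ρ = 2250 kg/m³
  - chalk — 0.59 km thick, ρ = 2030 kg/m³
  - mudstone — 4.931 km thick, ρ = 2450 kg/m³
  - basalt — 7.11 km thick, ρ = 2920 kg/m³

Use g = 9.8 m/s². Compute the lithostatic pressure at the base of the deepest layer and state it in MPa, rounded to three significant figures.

347 MPa

glacial till: 2250 kg/m³ × 9.8 m/s² × 587 m = 1.294×10^7 Pa = 12.94 MPa
chalk: 2030 kg/m³ × 9.8 m/s² × 590 m = 1.174×10^7 Pa = 11.74 MPa
mudstone: 2450 kg/m³ × 9.8 m/s² × 4931 m = 1.184×10^8 Pa = 118.4 MPa
basalt: 2920 kg/m³ × 9.8 m/s² × 7110 m = 2.035×10^8 Pa = 203.5 MPa
Total = 12.94 + 11.74 + 118.4 + 203.5 = 346.53 MPa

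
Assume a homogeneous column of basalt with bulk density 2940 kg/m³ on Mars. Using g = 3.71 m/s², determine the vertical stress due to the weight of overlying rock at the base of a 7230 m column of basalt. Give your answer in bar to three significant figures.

789 bar

basalt: 2940 kg/m³ × 3.71 m/s² × 7230 m = 7.886×10^7 Pa = 788.6 bar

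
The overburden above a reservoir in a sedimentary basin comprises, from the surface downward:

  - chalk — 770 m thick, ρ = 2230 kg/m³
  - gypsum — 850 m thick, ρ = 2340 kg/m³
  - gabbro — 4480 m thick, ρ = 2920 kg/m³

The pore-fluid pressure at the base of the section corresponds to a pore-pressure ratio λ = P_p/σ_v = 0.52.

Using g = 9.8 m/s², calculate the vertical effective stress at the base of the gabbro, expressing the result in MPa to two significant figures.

79 MPa

Overburden (lithostatic) stress σ_v:
chalk: 2230 kg/m³ × 9.8 m/s² × 770 m = 1.683×10^7 Pa = 16.83 MPa
gypsum: 2340 kg/m³ × 9.8 m/s² × 850 m = 1.949×10^7 Pa = 19.49 MPa
gabbro: 2920 kg/m³ × 9.8 m/s² × 4480 m = 1.282×10^8 Pa = 128.2 MPa
Total = 16.83 + 19.49 + 128.2 = 164.52 MPa
Pore pressure P_p = λ·σ_v = 0.52 × 164.5 MPa = 85.55 MPa
Effective stress σ' = σ_v − P_p = 164.5 − 85.55 = 78.969 MPa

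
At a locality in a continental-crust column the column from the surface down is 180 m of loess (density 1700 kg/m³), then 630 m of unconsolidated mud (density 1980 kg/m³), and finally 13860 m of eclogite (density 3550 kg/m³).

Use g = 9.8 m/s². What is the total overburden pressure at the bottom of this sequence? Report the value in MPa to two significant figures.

loess: 1700 kg/m³ × 9.8 m/s² × 180 m = 2.999×10^6 Pa = 2.999 MPa
unconsolidated mud: 1980 kg/m³ × 9.8 m/s² × 630 m = 1.222×10^7 Pa = 12.22 MPa
eclogite: 3550 kg/m³ × 9.8 m/s² × 13860 m = 4.822×10^8 Pa = 482.2 MPa
Total = 2.999 + 12.22 + 482.2 = 497.41 MPa

500 MPa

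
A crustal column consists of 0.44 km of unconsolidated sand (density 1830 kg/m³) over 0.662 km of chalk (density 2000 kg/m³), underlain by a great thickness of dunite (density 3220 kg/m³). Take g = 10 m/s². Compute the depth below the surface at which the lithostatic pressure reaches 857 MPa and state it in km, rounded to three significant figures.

27.1 km

Pressure at base of upper layers: 1830×10×440 + 2000×10×662 = 2.129×10^7 Pa = 21.29 MPa
Remaining pressure to be supplied by dunite: 8.570×10^8 − 2.129×10^7 = 8.357×10^8 Pa
Additional depth in dunite = 8.357×10^8 Pa / (3220 kg/m³ × 10 m/s²) = 25954 m
Total depth = 1102 m + 25954 m = 27056 m
= 27.056 km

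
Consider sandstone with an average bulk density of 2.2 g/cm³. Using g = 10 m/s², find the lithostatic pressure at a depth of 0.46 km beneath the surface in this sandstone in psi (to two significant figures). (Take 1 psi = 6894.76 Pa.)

1500 psi

sandstone: 2200 kg/m³ × 10 m/s² × 460 m = 1.012×10^7 Pa = 1468 psi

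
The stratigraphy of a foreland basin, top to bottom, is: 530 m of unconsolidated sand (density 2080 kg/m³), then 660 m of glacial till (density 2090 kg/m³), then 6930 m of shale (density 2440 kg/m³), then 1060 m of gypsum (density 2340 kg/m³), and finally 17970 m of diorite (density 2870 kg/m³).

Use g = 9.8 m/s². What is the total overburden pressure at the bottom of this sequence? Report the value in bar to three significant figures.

unconsolidated sand: 2080 kg/m³ × 9.8 m/s² × 530 m = 1.080×10^7 Pa = 108.0 bar
glacial till: 2090 kg/m³ × 9.8 m/s² × 660 m = 1.352×10^7 Pa = 135.2 bar
shale: 2440 kg/m³ × 9.8 m/s² × 6930 m = 1.657×10^8 Pa = 1657 bar
gypsum: 2340 kg/m³ × 9.8 m/s² × 1060 m = 2.431×10^7 Pa = 243.1 bar
diorite: 2870 kg/m³ × 9.8 m/s² × 17970 m = 5.054×10^8 Pa = 5054 bar
Total = 108.0 + 135.2 + 1657 + 243.1 + 5054 = 7197.6 bar

7200 bar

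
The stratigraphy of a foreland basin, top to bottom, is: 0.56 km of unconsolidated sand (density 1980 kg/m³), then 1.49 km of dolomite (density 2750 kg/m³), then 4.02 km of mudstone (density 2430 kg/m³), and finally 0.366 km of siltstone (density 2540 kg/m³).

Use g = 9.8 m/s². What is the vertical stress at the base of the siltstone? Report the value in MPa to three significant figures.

156 MPa

unconsolidated sand: 1980 kg/m³ × 9.8 m/s² × 560 m = 1.087×10^7 Pa = 10.87 MPa
dolomite: 2750 kg/m³ × 9.8 m/s² × 1490 m = 4.016×10^7 Pa = 40.16 MPa
mudstone: 2430 kg/m³ × 9.8 m/s² × 4020 m = 9.573×10^7 Pa = 95.73 MPa
siltstone: 2540 kg/m³ × 9.8 m/s² × 366 m = 9.110×10^6 Pa = 9.110 MPa
Total = 10.87 + 40.16 + 95.73 + 9.110 = 155.86 MPa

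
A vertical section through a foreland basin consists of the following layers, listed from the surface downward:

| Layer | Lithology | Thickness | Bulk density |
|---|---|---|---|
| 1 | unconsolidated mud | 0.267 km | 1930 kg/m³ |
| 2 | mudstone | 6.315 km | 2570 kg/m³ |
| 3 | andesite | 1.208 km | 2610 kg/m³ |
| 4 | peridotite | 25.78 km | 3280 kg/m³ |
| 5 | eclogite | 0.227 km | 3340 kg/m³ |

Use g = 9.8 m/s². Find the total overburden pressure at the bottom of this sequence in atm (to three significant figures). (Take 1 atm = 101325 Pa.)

unconsolidated mud: 1930 kg/m³ × 9.8 m/s² × 267 m = 5.050×10^6 Pa = 49.84 atm
mudstone: 2570 kg/m³ × 9.8 m/s² × 6315 m = 1.590×10^8 Pa = 1570 atm
andesite: 2610 kg/m³ × 9.8 m/s² × 1208 m = 3.090×10^7 Pa = 304.9 atm
peridotite: 3280 kg/m³ × 9.8 m/s² × 25780 m = 8.287×10^8 Pa = 8178 atm
eclogite: 3340 kg/m³ × 9.8 m/s² × 227 m = 7.430×10^6 Pa = 73.33 atm
Total = 49.84 + 1570 + 304.9 + 8178 + 73.33 = 10176 atm

10200 atm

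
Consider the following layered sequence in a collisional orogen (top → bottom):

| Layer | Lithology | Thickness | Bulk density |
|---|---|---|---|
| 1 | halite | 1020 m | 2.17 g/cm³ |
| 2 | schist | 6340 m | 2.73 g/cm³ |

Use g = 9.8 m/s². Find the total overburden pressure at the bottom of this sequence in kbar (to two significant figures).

1.9 kbar

halite: 2170 kg/m³ × 9.8 m/s² × 1020 m = 2.169×10^7 Pa = 0.2169 kbar
schist: 2730 kg/m³ × 9.8 m/s² × 6340 m = 1.696×10^8 Pa = 1.696 kbar
Total = 0.2169 + 1.696 = 1.9131 kbar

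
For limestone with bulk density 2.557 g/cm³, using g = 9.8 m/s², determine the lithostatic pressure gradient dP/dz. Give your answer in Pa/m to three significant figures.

25100 Pa/m

dP/dz = ρg = 2557 kg/m³ × 9.8 m/s² = 25059 Pa/m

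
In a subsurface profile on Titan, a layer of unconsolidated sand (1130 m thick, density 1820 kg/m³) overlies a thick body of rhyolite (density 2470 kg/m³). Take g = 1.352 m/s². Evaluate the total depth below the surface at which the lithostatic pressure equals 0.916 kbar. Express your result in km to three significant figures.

Pressure at base of upper layers: 1820×1.352×1130 = 2.781×10^6 Pa = 0.02781 kbar
Remaining pressure to be supplied by rhyolite: 9.160×10^7 − 2.781×10^6 = 8.882×10^7 Pa
Additional depth in rhyolite = 8.882×10^7 Pa / (2470 kg/m³ × 1.352 m/s²) = 26597 m
Total depth = 1130 m + 26597 m = 27727 m
= 27.727 km

27.7 km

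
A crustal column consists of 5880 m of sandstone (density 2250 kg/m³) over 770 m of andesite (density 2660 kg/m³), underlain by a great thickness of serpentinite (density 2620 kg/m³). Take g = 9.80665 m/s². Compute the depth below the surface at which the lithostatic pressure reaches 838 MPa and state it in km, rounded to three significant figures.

Pressure at base of upper layers: 2250×9.80665×5880 + 2660×9.80665×770 = 1.498×10^8 Pa = 149.8 MPa
Remaining pressure to be supplied by serpentinite: 8.380×10^8 − 1.498×10^8 = 6.882×10^8 Pa
Additional depth in serpentinite = 6.882×10^8 Pa / (2620 kg/m³ × 9.80665 m/s²) = 26784 m
Total depth = 6650 m + 26784 m = 33434 m
= 33.434 km

33.4 km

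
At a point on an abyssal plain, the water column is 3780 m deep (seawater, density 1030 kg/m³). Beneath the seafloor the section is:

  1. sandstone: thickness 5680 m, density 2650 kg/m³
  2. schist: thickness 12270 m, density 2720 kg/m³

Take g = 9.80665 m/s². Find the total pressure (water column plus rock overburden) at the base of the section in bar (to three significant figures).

5130 bar

seawater: 1030 kg/m³ × 9.80665 m/s² × 3780 m = 3.818×10^7 Pa = 381.8 bar
sandstone: 2650 kg/m³ × 9.80665 m/s² × 5680 m = 1.476×10^8 Pa = 1476 bar
schist: 2720 kg/m³ × 9.80665 m/s² × 12270 m = 3.273×10^8 Pa = 3273 bar
Total = 381.8 + 1476 + 3273 = 5130.8 bar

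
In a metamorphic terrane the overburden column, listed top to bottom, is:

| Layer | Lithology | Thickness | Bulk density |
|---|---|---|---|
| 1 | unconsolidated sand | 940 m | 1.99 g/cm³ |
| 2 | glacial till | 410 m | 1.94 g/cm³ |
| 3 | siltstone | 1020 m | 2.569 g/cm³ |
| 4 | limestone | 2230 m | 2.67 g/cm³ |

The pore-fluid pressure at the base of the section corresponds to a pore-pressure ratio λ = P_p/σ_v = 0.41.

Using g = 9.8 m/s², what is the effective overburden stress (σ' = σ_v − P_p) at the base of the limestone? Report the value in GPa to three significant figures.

Overburden (lithostatic) stress σ_v:
unconsolidated sand: 1990 kg/m³ × 9.8 m/s² × 940 m = 1.833×10^7 Pa = 18.33 MPa
glacial till: 1940 kg/m³ × 9.8 m/s² × 410 m = 7.795×10^6 Pa = 7.795 MPa
siltstone: 2569 kg/m³ × 9.8 m/s² × 1020 m = 2.568×10^7 Pa = 25.68 MPa
limestone: 2670 kg/m³ × 9.8 m/s² × 2230 m = 5.835×10^7 Pa = 58.35 MPa
Total = 18.33 + 7.795 + 25.68 + 58.35 = 110.16 MPa
Pore pressure P_p = λ·σ_v = 0.41 × 110.2 MPa = 45.16 MPa
Effective stress σ' = σ_v − P_p = 110.2 − 45.16 = 64.992 MPa = 0.064992 GPa

0.0650 GPa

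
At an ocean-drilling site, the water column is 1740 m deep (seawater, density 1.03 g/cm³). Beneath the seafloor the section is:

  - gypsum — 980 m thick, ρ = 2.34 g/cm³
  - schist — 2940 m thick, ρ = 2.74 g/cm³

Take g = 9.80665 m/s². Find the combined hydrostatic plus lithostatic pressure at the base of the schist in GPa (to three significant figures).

0.119 GPa

seawater: 1030 kg/m³ × 9.80665 m/s² × 1740 m = 1.758×10^7 Pa = 0.01758 GPa
gypsum: 2340 kg/m³ × 9.80665 m/s² × 980 m = 2.249×10^7 Pa = 0.02249 GPa
schist: 2740 kg/m³ × 9.80665 m/s² × 2940 m = 7.900×10^7 Pa = 0.07900 GPa
Total = 0.01758 + 0.02249 + 0.07900 = 0.11906 GPa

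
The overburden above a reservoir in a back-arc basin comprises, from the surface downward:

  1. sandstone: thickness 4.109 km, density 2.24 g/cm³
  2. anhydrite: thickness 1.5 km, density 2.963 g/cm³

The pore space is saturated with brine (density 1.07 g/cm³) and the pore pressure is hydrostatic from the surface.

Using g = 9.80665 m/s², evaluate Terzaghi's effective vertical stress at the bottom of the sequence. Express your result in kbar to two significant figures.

Overburden (lithostatic) stress σ_v:
sandstone: 2240 kg/m³ × 9.80665 m/s² × 4109 m = 9.026×10^7 Pa = 90.26 MPa
anhydrite: 2963 kg/m³ × 9.80665 m/s² × 1500 m = 4.359×10^7 Pa = 43.59 MPa
Total = 90.26 + 43.59 = 133.85 MPa
Pore pressure P_p = 1070 kg/m³ × 9.80665 m/s² × 5609 m = 5.886×10^7 Pa = 58.86 MPa
Effective stress σ' = σ_v − P_p = 133.8 − 58.86 = 74.992 MPa = 0.74992 kbar

0.75 kbar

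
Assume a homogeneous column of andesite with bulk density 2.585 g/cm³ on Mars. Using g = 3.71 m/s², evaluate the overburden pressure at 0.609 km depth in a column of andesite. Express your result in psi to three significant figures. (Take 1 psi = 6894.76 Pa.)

847 psi

andesite: 2585 kg/m³ × 3.71 m/s² × 609 m = 5.841×10^6 Pa = 847.1 psi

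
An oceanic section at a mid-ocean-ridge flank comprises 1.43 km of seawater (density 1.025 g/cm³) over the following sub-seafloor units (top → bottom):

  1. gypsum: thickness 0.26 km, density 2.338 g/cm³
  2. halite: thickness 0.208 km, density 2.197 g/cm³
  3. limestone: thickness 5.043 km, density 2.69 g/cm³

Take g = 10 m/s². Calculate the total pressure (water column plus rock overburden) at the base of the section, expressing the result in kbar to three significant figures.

1.61 kbar

seawater: 1025 kg/m³ × 10 m/s² × 1430 m = 1.466×10^7 Pa = 0.1466 kbar
gypsum: 2338 kg/m³ × 10 m/s² × 260 m = 6.079×10^6 Pa = 0.06079 kbar
halite: 2197 kg/m³ × 10 m/s² × 208 m = 4.570×10^6 Pa = 0.04570 kbar
limestone: 2690 kg/m³ × 10 m/s² × 5043 m = 1.357×10^8 Pa = 1.357 kbar
Total = 0.1466 + 0.06079 + 0.04570 + 1.357 = 1.6096 kbar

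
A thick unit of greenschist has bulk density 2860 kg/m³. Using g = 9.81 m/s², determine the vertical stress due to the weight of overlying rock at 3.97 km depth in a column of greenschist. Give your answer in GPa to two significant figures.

0.11 GPa

greenschist: 2860 kg/m³ × 9.81 m/s² × 3970 m = 1.114×10^8 Pa = 0.1114 GPa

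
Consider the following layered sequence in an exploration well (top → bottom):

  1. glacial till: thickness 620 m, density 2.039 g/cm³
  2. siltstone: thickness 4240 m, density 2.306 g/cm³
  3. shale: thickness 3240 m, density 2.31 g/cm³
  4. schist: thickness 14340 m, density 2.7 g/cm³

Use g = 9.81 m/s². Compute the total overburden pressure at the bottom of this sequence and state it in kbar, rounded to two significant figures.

5.6 kbar

glacial till: 2039 kg/m³ × 9.81 m/s² × 620 m = 1.240×10^7 Pa = 0.1240 kbar
siltstone: 2306 kg/m³ × 9.81 m/s² × 4240 m = 9.592×10^7 Pa = 0.9592 kbar
shale: 2310 kg/m³ × 9.81 m/s² × 3240 m = 7.342×10^7 Pa = 0.7342 kbar
schist: 2700 kg/m³ × 9.81 m/s² × 14340 m = 3.798×10^8 Pa = 3.798 kbar
Total = 0.1240 + 0.9592 + 0.7342 + 3.798 = 5.6156 kbar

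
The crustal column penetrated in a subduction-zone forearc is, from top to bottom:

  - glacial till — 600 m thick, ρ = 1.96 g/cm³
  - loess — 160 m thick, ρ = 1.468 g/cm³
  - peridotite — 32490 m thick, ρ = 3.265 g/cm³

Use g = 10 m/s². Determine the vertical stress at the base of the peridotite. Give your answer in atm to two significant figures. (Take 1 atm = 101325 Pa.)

glacial till: 1960 kg/m³ × 10 m/s² × 600 m = 1.176×10^7 Pa = 116.1 atm
loess: 1468 kg/m³ × 10 m/s² × 160 m = 2.349×10^6 Pa = 23.18 atm
peridotite: 3265 kg/m³ × 10 m/s² × 32490 m = 1.061×10^9 Pa = 10469 atm
Total = 116.1 + 23.18 + 10469 = 10609 atm

11000 atm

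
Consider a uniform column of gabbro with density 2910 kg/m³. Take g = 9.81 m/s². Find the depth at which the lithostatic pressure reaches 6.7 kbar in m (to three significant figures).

h = P/(ρg) = 6.7 kbar / (2910 kg/m³ × 9.81 m/s²) = 6.700×10^8 Pa / 28547 Pa/m = 23470 m

23500 m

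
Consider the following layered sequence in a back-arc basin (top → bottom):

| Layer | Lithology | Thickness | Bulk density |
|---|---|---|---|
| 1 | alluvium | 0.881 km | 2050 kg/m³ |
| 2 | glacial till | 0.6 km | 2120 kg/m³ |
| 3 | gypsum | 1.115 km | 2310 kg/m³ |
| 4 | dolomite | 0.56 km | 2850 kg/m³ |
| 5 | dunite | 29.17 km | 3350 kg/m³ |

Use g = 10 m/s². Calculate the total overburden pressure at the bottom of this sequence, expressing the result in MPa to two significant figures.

1000 MPa

alluvium: 2050 kg/m³ × 10 m/s² × 881 m = 1.806×10^7 Pa = 18.06 MPa
glacial till: 2120 kg/m³ × 10 m/s² × 600 m = 1.272×10^7 Pa = 12.72 MPa
gypsum: 2310 kg/m³ × 10 m/s² × 1115 m = 2.576×10^7 Pa = 25.76 MPa
dolomite: 2850 kg/m³ × 10 m/s² × 560 m = 1.596×10^7 Pa = 15.96 MPa
dunite: 3350 kg/m³ × 10 m/s² × 29170 m = 9.772×10^8 Pa = 977.2 MPa
Total = 18.06 + 12.72 + 25.76 + 15.96 + 977.2 = 1049.7 MPa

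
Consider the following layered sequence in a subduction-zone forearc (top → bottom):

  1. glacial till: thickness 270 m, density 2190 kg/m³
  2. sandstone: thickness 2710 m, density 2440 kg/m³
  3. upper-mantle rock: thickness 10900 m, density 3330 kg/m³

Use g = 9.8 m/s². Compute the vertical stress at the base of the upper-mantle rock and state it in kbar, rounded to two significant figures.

glacial till: 2190 kg/m³ × 9.8 m/s² × 270 m = 5.795×10^6 Pa = 0.05795 kbar
sandstone: 2440 kg/m³ × 9.8 m/s² × 2710 m = 6.480×10^7 Pa = 0.6480 kbar
upper-mantle rock: 3330 kg/m³ × 9.8 m/s² × 10900 m = 3.557×10^8 Pa = 3.557 kbar
Total = 0.05795 + 0.6480 + 3.557 = 4.2631 kbar

4.3 kbar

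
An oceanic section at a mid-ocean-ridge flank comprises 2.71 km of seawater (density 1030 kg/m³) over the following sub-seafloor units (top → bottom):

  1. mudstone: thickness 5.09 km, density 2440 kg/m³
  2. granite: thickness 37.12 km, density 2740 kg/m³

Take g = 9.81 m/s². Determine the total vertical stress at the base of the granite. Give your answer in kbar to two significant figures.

seawater: 1030 kg/m³ × 9.81 m/s² × 2710 m = 2.738×10^7 Pa = 0.2738 kbar
mudstone: 2440 kg/m³ × 9.81 m/s² × 5090 m = 1.218×10^8 Pa = 1.218 kbar
granite: 2740 kg/m³ × 9.81 m/s² × 37120 m = 9.978×10^8 Pa = 9.978 kbar
Total = 0.2738 + 1.218 + 9.978 = 11.470 kbar

11 kbar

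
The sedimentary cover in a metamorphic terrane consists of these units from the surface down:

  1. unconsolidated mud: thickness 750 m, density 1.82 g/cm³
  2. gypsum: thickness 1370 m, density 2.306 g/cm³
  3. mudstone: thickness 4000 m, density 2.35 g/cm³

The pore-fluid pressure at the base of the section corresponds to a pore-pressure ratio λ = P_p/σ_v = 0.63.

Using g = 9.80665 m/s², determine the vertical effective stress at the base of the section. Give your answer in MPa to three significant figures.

Overburden (lithostatic) stress σ_v:
unconsolidated mud: 1820 kg/m³ × 9.80665 m/s² × 750 m = 1.339×10^7 Pa = 13.39 MPa
gypsum: 2306 kg/m³ × 9.80665 m/s² × 1370 m = 3.098×10^7 Pa = 30.98 MPa
mudstone: 2350 kg/m³ × 9.80665 m/s² × 4000 m = 9.218×10^7 Pa = 92.18 MPa
Total = 13.39 + 30.98 + 92.18 = 136.55 MPa
Pore pressure P_p = λ·σ_v = 0.63 × 136.5 MPa = 86.03 MPa
Effective stress σ' = σ_v − P_p = 136.5 − 86.03 = 50.523 MPa

50.5 MPa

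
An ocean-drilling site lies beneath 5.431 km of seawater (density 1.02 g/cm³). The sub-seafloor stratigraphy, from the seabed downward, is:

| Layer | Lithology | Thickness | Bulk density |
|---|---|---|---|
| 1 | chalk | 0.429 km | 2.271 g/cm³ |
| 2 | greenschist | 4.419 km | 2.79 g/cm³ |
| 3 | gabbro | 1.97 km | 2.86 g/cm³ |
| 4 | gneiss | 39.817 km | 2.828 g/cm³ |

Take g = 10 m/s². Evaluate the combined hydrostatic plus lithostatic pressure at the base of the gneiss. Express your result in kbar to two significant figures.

seawater: 1020 kg/m³ × 10 m/s² × 5431 m = 5.540×10^7 Pa = 0.5540 kbar
chalk: 2271 kg/m³ × 10 m/s² × 429 m = 9.743×10^6 Pa = 0.09743 kbar
greenschist: 2790 kg/m³ × 10 m/s² × 4419 m = 1.233×10^8 Pa = 1.233 kbar
gabbro: 2860 kg/m³ × 10 m/s² × 1970 m = 5.634×10^7 Pa = 0.5634 kbar
gneiss: 2828 kg/m³ × 10 m/s² × 39817 m = 1.126×10^9 Pa = 11.26 kbar
Total = 0.5540 + 0.09743 + 1.233 + 0.5634 + 11.26 = 13.708 kbar

14 kbar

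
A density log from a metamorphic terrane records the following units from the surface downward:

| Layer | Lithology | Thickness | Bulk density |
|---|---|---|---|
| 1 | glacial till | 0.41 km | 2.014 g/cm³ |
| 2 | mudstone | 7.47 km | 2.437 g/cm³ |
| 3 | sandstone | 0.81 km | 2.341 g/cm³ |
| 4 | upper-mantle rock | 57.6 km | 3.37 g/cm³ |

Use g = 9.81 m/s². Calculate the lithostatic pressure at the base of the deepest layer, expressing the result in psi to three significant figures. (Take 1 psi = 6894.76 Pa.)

glacial till: 2014 kg/m³ × 9.81 m/s² × 410 m = 8.101×10^6 Pa = 1175 psi
mudstone: 2437 kg/m³ × 9.81 m/s² × 7470 m = 1.786×10^8 Pa = 25902 psi
sandstone: 2341 kg/m³ × 9.81 m/s² × 810 m = 1.860×10^7 Pa = 2698 psi
upper-mantle rock: 3370 kg/m³ × 9.81 m/s² × 57600 m = 1.904×10^9 Pa = 2.762×10^5 psi
Total = 1175 + 25902 + 2698 + 2.762×10^5 = 3.0596×10^5 psi

306000 psi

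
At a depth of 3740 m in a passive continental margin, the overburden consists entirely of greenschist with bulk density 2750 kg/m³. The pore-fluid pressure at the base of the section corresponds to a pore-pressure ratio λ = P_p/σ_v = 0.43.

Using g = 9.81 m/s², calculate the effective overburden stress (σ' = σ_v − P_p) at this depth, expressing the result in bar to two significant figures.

Overburden (lithostatic) stress σ_v:
greenschist: 2750 kg/m³ × 9.81 m/s² × 3740 m = 1.009×10^8 Pa = 100.9 MPa
Pore pressure P_p = λ·σ_v = 0.43 × 100.9 MPa = 43.39 MPa
Effective stress σ' = σ_v − P_p = 100.9 − 43.39 = 57.511 MPa = 575.11 bar

580 bar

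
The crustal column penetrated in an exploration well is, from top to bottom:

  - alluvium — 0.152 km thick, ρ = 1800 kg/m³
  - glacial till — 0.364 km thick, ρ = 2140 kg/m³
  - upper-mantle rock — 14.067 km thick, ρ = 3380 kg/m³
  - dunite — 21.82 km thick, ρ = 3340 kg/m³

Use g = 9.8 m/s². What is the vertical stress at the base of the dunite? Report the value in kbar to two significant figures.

alluvium: 1800 kg/m³ × 9.8 m/s² × 152 m = 2.681×10^6 Pa = 0.02681 kbar
glacial till: 2140 kg/m³ × 9.8 m/s² × 364 m = 7.634×10^6 Pa = 0.07634 kbar
upper-mantle rock: 3380 kg/m³ × 9.8 m/s² × 14067 m = 4.660×10^8 Pa = 4.660 kbar
dunite: 3340 kg/m³ × 9.8 m/s² × 21820 m = 7.142×10^8 Pa = 7.142 kbar
Total = 0.02681 + 0.07634 + 4.660 + 7.142 = 11.905 kbar

12 kbar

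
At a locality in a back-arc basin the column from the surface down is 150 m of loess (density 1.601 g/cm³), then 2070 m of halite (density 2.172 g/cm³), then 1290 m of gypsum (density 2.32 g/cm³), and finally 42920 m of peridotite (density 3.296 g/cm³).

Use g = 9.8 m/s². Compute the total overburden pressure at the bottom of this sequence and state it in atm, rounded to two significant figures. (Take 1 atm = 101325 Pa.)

14000 atm

loess: 1601 kg/m³ × 9.8 m/s² × 150 m = 2.353×10^6 Pa = 23.23 atm
halite: 2172 kg/m³ × 9.8 m/s² × 2070 m = 4.406×10^7 Pa = 434.9 atm
gypsum: 2320 kg/m³ × 9.8 m/s² × 1290 m = 2.933×10^7 Pa = 289.5 atm
peridotite: 3296 kg/m³ × 9.8 m/s² × 42920 m = 1.386×10^9 Pa = 13682 atm
Total = 23.23 + 434.9 + 289.5 + 13682 = 14430 atm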